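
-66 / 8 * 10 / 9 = -55 / 6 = -9.17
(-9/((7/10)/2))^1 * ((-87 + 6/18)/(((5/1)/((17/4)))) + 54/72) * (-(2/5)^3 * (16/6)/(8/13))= -520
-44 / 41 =-1.07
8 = 8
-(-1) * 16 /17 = 16 /17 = 0.94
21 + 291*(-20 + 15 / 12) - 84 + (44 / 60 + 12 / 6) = -330991 / 60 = -5516.52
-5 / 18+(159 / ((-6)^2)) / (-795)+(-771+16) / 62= -23177 / 1860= -12.46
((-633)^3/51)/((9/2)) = -1105168.35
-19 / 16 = -1.19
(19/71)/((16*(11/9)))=171/12496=0.01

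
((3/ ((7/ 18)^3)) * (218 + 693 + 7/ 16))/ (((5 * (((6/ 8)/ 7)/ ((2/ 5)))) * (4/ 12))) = 127572084/ 1225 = 104140.48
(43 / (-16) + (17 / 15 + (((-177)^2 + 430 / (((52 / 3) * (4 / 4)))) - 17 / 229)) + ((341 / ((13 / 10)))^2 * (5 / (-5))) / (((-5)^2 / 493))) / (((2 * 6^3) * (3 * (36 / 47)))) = -578638547100791 / 433352125440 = -1335.26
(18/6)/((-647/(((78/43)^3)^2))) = -0.17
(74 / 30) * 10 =24.67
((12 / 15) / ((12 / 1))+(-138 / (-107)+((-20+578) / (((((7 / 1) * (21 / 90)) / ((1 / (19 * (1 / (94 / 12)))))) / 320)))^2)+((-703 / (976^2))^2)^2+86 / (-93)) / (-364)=-24044629879541867879030601230032055241081809 / 4308387555620956563412171397886115840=-5580888.34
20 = 20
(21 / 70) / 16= 3 / 160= 0.02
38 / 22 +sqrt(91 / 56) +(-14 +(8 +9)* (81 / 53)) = sqrt(26) / 4 +7992 / 583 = 14.98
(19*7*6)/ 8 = 99.75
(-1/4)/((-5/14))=7/10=0.70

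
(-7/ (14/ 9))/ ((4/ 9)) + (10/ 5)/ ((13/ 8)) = -925/ 104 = -8.89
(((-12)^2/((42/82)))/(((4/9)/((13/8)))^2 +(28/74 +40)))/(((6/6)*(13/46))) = 1763530704/71712389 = 24.59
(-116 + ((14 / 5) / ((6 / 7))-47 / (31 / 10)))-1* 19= -68306 / 465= -146.89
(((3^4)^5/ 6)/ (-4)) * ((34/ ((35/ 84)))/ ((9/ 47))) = -61909794142.20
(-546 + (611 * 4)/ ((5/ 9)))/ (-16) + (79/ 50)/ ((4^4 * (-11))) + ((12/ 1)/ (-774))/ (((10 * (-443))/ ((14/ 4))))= -1937754035573/ 8046297600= -240.83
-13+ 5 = -8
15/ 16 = 0.94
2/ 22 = 1/ 11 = 0.09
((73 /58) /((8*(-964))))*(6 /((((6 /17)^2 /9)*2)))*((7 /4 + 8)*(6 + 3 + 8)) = -41961933 /7156736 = -5.86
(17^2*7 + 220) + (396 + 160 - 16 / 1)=2783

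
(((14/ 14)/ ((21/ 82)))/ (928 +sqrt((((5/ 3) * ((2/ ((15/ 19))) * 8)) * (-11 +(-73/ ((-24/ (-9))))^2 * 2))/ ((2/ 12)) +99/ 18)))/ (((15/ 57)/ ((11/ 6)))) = 15904064/ 352582545-8569 * sqrt(434202)/ 211549527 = 0.02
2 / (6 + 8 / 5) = 5 / 19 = 0.26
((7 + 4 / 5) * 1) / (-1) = -39 / 5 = -7.80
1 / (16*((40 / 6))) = 3 / 320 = 0.01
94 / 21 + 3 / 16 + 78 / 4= 8119 / 336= 24.16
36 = 36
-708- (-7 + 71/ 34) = -23905/ 34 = -703.09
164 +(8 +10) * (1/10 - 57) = -4301/5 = -860.20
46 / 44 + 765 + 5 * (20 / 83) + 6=1411955 / 1826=773.25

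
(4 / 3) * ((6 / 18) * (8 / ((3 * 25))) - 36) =-32368 / 675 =-47.95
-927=-927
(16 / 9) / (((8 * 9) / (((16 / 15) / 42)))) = 16 / 25515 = 0.00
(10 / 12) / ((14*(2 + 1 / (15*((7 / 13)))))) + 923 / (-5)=-823191 / 4460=-184.57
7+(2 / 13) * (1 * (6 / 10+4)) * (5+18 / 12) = 58 / 5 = 11.60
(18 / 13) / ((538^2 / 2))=0.00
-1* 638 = -638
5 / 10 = 0.50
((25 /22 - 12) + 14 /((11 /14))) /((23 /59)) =9027 /506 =17.84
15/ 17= 0.88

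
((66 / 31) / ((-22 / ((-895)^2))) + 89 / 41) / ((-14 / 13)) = 640401554 / 8897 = 71979.49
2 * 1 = 2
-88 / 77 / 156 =-2 / 273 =-0.01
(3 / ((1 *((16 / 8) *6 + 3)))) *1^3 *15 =3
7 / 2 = 3.50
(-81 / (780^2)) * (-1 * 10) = 9 / 6760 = 0.00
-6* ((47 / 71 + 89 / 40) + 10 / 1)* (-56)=1537158 / 355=4330.02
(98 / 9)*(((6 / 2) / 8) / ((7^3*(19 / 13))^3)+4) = 8857132499807 / 203352531732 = 43.56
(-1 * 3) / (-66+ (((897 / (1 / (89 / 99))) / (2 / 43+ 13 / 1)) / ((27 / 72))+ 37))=-166617 / 7543553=-0.02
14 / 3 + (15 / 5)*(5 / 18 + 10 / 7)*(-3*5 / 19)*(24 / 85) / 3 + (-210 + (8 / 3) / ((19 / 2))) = -464484 / 2261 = -205.43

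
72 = 72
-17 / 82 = -0.21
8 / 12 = 2 / 3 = 0.67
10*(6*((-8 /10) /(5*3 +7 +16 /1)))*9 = -216 /19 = -11.37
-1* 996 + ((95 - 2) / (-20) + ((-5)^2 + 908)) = -1353 / 20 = -67.65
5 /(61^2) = 5 /3721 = 0.00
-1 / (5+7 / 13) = -13 / 72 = -0.18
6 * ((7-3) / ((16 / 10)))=15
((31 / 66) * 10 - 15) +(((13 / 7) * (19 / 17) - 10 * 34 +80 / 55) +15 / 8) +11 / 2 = -10662523 / 31416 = -339.40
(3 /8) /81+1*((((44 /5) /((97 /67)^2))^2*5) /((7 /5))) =8427334880263 /133856272872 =62.96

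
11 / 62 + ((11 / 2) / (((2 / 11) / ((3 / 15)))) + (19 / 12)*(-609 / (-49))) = 28108 / 1085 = 25.91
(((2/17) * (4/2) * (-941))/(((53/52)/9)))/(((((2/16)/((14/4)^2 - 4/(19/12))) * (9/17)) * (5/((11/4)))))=-795536456/5035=-158001.28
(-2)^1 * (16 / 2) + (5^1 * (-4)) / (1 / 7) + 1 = -155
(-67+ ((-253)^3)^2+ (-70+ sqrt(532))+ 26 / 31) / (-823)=-8129892834130378 / 25513 -2*sqrt(133) / 823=-318656874304.52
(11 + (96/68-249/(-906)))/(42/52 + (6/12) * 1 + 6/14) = 5927103/811172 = 7.31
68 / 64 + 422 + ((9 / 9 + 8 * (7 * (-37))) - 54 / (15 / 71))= -152283 / 80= -1903.54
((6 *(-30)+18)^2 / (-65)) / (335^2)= -26244 / 7294625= -0.00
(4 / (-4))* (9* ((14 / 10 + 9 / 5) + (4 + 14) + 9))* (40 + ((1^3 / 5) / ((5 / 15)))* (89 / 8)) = -2537253 / 200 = -12686.26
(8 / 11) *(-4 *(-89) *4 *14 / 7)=22784 / 11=2071.27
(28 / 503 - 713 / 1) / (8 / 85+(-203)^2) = -10160645 / 587298273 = -0.02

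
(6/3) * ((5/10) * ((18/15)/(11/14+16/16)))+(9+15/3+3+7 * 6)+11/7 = 53588/875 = 61.24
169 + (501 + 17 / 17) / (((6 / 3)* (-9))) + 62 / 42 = 8983 / 63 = 142.59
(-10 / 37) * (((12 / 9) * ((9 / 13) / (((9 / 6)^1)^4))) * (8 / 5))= -1024 / 12987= -0.08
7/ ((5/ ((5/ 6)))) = 7/ 6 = 1.17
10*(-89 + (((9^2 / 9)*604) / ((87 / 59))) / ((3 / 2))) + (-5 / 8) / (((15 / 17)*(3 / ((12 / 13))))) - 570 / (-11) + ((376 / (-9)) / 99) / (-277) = 4417491804367 / 186092478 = 23738.15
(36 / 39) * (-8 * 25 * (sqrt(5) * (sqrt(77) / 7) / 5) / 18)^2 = 88000 / 2457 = 35.82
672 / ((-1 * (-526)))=336 / 263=1.28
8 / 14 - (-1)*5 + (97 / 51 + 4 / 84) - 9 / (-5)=5546 / 595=9.32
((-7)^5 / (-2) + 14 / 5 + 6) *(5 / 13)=6471 / 2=3235.50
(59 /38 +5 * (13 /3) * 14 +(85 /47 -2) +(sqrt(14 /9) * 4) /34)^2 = 3265106 * sqrt(14) /136629 +85583493966153 /921851044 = 92928.16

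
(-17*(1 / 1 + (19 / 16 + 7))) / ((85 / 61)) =-8967 / 80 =-112.09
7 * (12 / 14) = 6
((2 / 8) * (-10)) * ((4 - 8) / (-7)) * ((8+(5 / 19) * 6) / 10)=-26 / 19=-1.37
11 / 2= 5.50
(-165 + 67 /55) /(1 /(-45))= 7370.18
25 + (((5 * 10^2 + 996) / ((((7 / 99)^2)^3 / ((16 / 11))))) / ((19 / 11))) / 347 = 22535288247558761 / 775659857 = 29053054.69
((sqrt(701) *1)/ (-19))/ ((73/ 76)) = -4 *sqrt(701)/ 73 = -1.45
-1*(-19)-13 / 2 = 25 / 2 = 12.50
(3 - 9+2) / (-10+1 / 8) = 32 / 79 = 0.41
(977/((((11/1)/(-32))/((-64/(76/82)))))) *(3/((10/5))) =61527552/209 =294390.20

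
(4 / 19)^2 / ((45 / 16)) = 256 / 16245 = 0.02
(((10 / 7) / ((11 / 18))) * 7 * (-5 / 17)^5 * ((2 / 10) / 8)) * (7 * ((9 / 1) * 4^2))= -14175000 / 15618427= -0.91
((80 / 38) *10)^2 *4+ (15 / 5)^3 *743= 7882021 / 361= 21833.85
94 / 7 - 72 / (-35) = 542 / 35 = 15.49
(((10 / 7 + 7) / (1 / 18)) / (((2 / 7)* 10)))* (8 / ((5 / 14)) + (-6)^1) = 21771 / 25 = 870.84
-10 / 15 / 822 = -0.00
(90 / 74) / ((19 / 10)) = 450 / 703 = 0.64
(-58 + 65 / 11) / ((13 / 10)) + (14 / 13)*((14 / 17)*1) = -95254 / 2431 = -39.18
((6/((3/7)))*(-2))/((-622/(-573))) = -25.79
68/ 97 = 0.70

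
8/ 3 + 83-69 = 16.67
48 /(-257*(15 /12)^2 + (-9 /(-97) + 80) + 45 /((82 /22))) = -1018112 /6562507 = -0.16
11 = 11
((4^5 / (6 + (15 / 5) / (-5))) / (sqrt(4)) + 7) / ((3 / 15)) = 13745 / 27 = 509.07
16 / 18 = 8 / 9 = 0.89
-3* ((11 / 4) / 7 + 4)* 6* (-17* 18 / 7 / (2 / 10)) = 846855 / 49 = 17282.76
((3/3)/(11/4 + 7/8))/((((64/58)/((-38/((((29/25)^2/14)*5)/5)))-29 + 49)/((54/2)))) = 4488750/12051443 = 0.37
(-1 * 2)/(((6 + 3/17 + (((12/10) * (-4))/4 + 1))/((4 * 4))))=-680/127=-5.35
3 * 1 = 3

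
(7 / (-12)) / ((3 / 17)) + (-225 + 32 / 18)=-8155 / 36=-226.53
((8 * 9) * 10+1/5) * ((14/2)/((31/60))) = 302484/31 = 9757.55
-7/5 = -1.40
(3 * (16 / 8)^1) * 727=4362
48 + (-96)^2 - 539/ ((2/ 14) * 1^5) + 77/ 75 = 411902/ 75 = 5492.03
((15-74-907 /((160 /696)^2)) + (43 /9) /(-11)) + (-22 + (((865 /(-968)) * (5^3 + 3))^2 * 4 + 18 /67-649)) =121616137893991 /3531409200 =34438.42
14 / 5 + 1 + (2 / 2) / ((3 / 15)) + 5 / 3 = 157 / 15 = 10.47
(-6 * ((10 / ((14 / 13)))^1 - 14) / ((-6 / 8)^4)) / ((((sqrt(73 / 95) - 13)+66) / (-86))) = -1219356160 / 8403633+242176 * sqrt(6935) / 8403633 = -142.70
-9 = -9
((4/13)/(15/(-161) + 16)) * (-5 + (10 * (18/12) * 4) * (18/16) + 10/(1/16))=143290/33293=4.30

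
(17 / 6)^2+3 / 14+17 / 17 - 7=565 / 252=2.24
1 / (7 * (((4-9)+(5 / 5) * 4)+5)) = 1 / 28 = 0.04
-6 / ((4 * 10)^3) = -3 / 32000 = -0.00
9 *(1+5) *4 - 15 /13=2793 /13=214.85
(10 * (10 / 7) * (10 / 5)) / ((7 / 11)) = 2200 / 49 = 44.90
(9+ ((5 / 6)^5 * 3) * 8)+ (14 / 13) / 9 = 79037 / 4212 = 18.76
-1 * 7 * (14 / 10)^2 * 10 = -686 / 5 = -137.20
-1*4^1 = -4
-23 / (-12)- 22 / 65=1231 / 780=1.58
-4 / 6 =-2 / 3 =-0.67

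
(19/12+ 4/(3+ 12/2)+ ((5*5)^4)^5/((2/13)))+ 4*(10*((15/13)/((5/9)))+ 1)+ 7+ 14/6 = 27666828827932476997375488327319/468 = 59117155615240335464477540000.00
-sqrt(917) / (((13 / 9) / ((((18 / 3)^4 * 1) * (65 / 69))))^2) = -377913600 * sqrt(917) / 529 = -21633237.44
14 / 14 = 1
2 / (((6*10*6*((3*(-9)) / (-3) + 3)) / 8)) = 1 / 270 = 0.00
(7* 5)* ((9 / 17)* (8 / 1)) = 2520 / 17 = 148.24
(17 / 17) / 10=1 / 10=0.10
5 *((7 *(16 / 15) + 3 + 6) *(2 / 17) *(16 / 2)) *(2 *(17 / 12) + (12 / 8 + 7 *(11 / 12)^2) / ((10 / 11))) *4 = 7791862 / 2295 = 3395.15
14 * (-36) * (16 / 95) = -8064 / 95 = -84.88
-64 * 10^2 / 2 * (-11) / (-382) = -17600 / 191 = -92.15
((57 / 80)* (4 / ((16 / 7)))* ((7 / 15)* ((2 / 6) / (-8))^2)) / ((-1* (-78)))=931 / 71884800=0.00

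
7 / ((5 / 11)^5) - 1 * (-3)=1136732 / 3125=363.75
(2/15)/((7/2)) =4/105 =0.04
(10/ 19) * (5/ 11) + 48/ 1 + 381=89711/ 209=429.24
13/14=0.93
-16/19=-0.84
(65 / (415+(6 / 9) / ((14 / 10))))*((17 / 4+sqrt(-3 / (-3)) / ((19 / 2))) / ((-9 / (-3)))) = 30121 / 132620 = 0.23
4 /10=2 /5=0.40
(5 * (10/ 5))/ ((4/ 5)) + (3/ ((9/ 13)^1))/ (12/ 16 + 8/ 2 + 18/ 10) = 10345/ 786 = 13.16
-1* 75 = -75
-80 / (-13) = 80 / 13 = 6.15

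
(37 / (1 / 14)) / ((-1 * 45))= -518 / 45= -11.51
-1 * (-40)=40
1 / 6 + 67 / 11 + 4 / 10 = 2197 / 330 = 6.66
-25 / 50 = -1 / 2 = -0.50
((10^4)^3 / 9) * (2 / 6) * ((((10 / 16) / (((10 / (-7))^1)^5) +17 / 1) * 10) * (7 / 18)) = 591323468750000 / 243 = 2433429912551.44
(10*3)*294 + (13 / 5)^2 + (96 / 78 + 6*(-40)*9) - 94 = 6573.99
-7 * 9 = -63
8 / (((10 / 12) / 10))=96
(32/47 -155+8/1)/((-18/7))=56.90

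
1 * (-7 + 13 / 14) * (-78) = 3315 / 7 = 473.57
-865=-865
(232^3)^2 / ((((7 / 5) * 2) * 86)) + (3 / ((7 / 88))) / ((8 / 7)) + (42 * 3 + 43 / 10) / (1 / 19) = 1949117065803987 / 3010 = 647547197941.52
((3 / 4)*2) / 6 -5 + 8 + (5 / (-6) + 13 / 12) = 7 / 2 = 3.50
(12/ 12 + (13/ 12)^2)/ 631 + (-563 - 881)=-131207303/ 90864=-1444.00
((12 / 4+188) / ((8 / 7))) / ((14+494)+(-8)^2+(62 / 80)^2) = 267400 / 916161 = 0.29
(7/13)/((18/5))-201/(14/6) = -140857/1638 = -85.99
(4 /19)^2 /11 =16 /3971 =0.00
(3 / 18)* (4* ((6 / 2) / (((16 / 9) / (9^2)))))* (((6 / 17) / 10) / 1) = 3.22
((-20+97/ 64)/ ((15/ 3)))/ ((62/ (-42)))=2.50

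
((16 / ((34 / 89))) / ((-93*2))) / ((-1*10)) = 178 / 7905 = 0.02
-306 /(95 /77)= -23562 /95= -248.02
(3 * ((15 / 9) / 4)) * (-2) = -5 / 2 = -2.50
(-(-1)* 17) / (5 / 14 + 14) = 238 / 201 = 1.18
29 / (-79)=-0.37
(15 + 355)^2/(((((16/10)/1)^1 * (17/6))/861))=442015875/17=26000933.82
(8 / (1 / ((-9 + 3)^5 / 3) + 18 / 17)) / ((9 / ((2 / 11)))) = 0.15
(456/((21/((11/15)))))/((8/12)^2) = 1254/35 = 35.83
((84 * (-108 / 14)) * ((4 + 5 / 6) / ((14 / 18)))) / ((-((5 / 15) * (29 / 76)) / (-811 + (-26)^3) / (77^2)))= -3451400823024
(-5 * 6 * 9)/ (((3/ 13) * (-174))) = 195/ 29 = 6.72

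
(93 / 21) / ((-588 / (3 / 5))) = -31 / 6860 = -0.00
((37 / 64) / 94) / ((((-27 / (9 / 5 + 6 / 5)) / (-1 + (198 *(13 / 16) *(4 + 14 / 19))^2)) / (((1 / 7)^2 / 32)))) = -0.25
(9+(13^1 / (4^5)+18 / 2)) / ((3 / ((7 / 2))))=129115 / 6144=21.01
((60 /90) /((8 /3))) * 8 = 2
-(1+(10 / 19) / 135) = -515 / 513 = -1.00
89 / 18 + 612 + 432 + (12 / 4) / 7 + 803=233399 / 126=1852.37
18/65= 0.28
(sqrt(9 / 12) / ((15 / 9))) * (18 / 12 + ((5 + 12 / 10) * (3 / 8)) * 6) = 927 * sqrt(3) / 200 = 8.03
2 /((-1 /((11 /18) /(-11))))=1 /9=0.11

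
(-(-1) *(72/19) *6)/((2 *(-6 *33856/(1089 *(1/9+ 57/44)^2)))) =-310249/2573056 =-0.12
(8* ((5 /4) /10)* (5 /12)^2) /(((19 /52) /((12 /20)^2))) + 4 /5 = 369 /380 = 0.97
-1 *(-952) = 952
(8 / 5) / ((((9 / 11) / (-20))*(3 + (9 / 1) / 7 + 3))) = -2464 / 459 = -5.37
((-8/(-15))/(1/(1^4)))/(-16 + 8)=-1/15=-0.07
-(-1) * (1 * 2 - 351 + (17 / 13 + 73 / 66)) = -297371 / 858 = -346.59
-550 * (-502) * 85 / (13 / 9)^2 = 1900948500 / 169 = 11248215.98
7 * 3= 21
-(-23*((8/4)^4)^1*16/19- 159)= 8909/19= 468.89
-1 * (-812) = 812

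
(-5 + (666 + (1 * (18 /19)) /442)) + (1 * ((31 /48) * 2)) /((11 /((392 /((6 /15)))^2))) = 15718381534 /138567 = 113435.24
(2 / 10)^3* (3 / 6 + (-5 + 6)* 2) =1 / 50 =0.02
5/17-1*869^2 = -12837732/17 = -755160.71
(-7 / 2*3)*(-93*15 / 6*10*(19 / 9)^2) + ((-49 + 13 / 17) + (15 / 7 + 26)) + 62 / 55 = 12815657339 / 117810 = 108782.42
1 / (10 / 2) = 1 / 5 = 0.20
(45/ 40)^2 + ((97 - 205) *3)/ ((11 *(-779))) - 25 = -23.70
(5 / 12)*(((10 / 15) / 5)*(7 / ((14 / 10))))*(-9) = -5 / 2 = -2.50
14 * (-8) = -112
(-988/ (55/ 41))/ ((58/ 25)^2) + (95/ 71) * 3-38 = -112199788/ 656821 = -170.82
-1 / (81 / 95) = -95 / 81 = -1.17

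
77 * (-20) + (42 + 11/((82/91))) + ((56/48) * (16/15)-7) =-5503813/3690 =-1491.55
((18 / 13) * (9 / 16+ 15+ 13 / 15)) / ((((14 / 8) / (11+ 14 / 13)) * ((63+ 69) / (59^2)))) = 4139.93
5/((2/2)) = 5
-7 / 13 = -0.54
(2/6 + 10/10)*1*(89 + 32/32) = 120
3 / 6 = 1 / 2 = 0.50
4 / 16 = 1 / 4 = 0.25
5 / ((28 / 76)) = 95 / 7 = 13.57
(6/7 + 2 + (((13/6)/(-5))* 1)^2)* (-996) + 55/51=-9019196/2975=-3031.66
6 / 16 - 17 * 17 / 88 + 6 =34 / 11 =3.09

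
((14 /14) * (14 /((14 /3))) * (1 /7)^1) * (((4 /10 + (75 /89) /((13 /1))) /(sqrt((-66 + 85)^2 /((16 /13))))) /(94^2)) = 8067 * sqrt(13) /22095003385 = 0.00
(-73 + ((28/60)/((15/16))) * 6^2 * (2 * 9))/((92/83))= 517837/2300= 225.15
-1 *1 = -1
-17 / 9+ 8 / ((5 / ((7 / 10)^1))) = -0.77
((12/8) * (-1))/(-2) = 3/4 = 0.75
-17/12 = -1.42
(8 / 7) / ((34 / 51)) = 12 / 7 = 1.71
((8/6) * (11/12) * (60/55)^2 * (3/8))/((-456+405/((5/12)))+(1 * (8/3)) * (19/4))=9/8723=0.00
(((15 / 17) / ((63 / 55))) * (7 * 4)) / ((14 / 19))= 10450 / 357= 29.27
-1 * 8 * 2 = -16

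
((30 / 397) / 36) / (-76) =-5 / 181032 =-0.00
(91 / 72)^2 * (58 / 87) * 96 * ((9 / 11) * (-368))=-3047408 / 99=-30781.90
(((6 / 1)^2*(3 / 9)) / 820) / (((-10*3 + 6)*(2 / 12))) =-3 / 820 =-0.00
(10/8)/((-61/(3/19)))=-15/4636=-0.00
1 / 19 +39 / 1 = 742 / 19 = 39.05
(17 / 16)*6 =51 / 8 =6.38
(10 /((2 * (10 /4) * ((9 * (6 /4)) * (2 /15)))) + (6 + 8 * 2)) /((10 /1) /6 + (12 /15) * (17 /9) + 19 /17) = 8840 /1643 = 5.38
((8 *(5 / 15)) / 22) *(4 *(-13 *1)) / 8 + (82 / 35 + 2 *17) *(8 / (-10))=-172454 / 5775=-29.86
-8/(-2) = 4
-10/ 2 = -5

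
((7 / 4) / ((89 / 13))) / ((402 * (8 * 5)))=91 / 5724480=0.00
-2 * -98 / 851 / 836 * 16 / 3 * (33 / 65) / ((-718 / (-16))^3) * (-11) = -4415488 / 48627267204815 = -0.00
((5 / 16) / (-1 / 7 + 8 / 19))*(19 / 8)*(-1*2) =-5.34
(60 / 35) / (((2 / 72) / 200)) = 86400 / 7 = 12342.86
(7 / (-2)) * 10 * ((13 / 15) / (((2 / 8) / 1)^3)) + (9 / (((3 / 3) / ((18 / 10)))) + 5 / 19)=-548588 / 285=-1924.87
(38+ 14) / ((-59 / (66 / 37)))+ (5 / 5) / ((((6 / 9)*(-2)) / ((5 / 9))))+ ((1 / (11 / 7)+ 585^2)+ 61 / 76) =468416636164 / 1368741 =342224.45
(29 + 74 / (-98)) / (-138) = -692 / 3381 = -0.20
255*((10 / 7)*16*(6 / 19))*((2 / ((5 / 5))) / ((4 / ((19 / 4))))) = 30600 / 7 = 4371.43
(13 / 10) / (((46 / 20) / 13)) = 7.35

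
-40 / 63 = -0.63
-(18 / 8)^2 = -81 / 16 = -5.06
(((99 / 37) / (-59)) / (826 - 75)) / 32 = -99 / 52461856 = -0.00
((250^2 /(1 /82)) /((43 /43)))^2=26265625000000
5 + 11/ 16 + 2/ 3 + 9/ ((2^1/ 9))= 2249/ 48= 46.85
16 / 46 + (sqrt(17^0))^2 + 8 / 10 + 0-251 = -248.85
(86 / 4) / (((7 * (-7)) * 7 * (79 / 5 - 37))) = 215 / 72716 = 0.00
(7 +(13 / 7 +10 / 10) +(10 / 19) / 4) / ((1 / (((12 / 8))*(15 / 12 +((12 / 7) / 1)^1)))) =661593 / 14896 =44.41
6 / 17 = 0.35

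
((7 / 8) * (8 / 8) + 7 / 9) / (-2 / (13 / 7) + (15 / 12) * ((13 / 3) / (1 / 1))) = 1547 / 4062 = 0.38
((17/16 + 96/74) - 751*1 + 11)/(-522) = 145561/103008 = 1.41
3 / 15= 1 / 5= 0.20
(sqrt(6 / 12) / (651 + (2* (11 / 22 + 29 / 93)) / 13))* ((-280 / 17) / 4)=-0.00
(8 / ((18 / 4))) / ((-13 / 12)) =-64 / 39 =-1.64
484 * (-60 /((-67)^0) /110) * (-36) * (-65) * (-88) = 54362880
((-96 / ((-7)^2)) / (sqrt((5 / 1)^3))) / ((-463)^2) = -96 * sqrt(5) / 262602025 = -0.00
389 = 389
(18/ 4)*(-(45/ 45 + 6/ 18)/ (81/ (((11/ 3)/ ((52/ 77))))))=-847/ 2106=-0.40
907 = 907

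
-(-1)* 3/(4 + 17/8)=24/49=0.49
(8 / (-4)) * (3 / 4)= -3 / 2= -1.50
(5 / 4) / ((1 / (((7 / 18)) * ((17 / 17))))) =35 / 72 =0.49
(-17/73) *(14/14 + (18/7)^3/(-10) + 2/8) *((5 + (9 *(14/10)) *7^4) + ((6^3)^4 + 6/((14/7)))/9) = 25365689.80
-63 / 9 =-7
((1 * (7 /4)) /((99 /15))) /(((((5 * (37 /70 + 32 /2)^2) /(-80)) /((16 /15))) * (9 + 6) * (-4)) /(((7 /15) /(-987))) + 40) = -21952 /168172500903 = -0.00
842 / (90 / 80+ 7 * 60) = 6736 / 3369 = 2.00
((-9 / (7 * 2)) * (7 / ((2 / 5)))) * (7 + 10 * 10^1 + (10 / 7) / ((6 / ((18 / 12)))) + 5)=-70785 / 56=-1264.02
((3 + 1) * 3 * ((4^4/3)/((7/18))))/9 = 2048/7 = 292.57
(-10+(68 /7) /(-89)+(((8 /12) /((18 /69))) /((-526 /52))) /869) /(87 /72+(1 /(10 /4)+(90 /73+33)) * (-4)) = 37828230935360 /513845744066193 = 0.07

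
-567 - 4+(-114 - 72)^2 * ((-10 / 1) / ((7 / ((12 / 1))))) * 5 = -20761597 / 7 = -2965942.43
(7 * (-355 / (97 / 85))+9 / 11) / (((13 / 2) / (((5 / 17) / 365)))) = -4645204 / 17213911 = -0.27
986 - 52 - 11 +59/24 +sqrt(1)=22235/24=926.46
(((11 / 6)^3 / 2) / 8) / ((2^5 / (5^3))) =166375 / 110592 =1.50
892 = 892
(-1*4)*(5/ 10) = -2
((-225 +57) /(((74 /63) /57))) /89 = -301644 /3293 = -91.60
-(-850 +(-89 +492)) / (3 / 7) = 1043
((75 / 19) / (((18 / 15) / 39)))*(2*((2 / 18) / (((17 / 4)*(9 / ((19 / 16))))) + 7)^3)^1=93276269708984375 / 1058313024576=88136.75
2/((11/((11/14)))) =1/7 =0.14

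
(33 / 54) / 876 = 11 / 15768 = 0.00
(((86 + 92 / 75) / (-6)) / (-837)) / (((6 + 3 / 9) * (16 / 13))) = 42523 / 19083600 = 0.00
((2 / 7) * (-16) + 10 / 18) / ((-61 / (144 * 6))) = 24288 / 427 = 56.88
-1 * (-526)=526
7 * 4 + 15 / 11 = 323 / 11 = 29.36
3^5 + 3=246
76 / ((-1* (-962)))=0.08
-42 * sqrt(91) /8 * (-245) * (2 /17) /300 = 4.81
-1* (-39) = 39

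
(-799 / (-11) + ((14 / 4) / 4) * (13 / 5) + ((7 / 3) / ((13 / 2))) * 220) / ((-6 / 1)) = -2640679 / 102960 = -25.65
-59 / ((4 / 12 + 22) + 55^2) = -177 / 9142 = -0.02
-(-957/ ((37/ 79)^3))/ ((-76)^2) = 471838323/ 292571728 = 1.61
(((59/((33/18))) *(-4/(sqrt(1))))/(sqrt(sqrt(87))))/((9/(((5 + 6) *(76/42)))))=-17936 *87^(3/4)/5481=-93.22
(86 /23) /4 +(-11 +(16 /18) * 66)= 6707 /138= 48.60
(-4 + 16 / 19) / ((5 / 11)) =-132 / 19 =-6.95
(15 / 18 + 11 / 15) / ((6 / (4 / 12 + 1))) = 47 / 135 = 0.35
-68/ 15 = -4.53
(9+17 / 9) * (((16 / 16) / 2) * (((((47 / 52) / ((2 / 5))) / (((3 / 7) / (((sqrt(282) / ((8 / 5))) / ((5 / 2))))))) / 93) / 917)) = 11515 * sqrt(282) / 136839456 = 0.00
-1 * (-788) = 788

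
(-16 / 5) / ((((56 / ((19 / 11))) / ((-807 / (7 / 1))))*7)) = 30666 / 18865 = 1.63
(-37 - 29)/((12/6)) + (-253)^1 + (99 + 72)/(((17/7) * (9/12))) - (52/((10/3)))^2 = -185078/425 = -435.48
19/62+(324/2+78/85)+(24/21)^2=42486639/258230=164.53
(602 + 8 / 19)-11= 11237 / 19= 591.42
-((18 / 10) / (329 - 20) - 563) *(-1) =-289942 / 515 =-562.99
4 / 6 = 0.67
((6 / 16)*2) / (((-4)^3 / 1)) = -3 / 256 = -0.01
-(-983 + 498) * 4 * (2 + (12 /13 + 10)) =325920 /13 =25070.77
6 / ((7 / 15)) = 90 / 7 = 12.86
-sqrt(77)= -8.77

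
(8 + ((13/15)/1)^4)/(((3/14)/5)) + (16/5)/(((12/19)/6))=6993254/30375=230.23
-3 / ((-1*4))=3 / 4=0.75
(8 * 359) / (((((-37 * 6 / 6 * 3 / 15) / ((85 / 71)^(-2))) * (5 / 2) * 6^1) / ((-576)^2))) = -1601123549184 / 267325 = -5989426.91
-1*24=-24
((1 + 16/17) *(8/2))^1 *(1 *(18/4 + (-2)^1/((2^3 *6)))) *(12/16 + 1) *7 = 57673/136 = 424.07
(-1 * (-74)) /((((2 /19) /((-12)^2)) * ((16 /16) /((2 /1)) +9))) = 10656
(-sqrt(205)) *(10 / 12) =-5 *sqrt(205) / 6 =-11.93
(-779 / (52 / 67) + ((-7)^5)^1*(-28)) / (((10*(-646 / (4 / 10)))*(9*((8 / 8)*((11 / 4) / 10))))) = -24418799 / 2078505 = -11.75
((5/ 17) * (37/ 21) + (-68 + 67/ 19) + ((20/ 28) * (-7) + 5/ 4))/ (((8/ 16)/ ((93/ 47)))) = -56946535/ 212534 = -267.94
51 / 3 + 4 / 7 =123 / 7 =17.57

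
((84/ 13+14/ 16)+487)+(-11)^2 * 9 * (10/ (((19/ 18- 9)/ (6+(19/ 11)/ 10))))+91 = -819109/ 104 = -7876.05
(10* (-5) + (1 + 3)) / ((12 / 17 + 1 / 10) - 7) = 7820 / 1053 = 7.43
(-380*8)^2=9241600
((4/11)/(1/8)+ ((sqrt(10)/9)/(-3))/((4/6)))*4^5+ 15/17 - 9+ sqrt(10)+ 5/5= 555725/187 - 503*sqrt(10)/9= 2795.06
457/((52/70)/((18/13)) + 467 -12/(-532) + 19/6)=781470/804941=0.97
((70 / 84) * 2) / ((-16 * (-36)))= 5 / 1728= 0.00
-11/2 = -5.50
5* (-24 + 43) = 95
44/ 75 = 0.59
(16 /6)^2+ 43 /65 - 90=-48103 /585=-82.23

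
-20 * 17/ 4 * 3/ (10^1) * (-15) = 765/ 2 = 382.50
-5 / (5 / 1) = -1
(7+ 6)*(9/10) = 117/10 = 11.70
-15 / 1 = -15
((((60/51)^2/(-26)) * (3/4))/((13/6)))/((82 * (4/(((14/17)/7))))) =-0.00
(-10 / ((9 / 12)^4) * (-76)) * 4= 778240 / 81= 9607.90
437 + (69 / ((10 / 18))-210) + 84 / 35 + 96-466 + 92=378 / 5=75.60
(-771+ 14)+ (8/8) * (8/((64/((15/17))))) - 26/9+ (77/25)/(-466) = -5417116549/7129800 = -759.79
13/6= 2.17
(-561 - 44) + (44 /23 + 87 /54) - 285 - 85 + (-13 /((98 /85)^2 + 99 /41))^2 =-959.42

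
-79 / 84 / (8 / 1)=-79 / 672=-0.12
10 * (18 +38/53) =9920/53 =187.17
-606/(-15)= 202/5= 40.40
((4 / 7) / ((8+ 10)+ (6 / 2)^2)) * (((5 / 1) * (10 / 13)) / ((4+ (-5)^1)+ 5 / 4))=800 / 2457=0.33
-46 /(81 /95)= -4370 /81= -53.95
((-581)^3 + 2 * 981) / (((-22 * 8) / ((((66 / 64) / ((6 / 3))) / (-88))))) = -588362937 / 90112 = -6529.24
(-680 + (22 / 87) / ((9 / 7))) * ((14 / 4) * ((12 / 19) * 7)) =-52164028 / 4959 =-10519.06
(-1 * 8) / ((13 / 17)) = -136 / 13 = -10.46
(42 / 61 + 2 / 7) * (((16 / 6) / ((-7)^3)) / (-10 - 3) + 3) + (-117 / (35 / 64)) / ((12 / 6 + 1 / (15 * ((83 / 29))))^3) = -160874363064254368 / 7023082211950497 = -22.91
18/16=9/8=1.12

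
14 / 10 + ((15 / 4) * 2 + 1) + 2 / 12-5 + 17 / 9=313 / 45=6.96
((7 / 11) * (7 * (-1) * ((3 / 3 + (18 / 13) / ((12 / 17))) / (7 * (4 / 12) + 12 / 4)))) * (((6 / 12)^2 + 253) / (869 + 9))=-1042377 / 1460992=-0.71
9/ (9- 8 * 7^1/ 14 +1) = 3/ 2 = 1.50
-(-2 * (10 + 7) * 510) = 17340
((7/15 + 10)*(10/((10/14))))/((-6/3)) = -1099/15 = -73.27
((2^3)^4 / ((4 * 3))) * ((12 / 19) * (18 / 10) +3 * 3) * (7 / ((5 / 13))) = 29912064 / 475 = 62972.77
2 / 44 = 1 / 22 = 0.05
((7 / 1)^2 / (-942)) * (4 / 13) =-98 / 6123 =-0.02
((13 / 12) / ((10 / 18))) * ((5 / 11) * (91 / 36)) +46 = 25471 / 528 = 48.24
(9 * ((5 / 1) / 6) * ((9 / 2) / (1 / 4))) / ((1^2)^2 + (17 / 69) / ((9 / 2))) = 16767 / 131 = 127.99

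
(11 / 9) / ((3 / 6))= 22 / 9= 2.44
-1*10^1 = -10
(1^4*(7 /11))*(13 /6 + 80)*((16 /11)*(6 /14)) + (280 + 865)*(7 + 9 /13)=13905772 /1573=8840.29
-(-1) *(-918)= -918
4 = 4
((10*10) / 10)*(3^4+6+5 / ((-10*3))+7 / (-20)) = 5189 / 6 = 864.83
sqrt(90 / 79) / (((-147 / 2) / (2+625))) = -1254 * sqrt(790) / 3871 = -9.11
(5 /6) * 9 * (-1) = -15 /2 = -7.50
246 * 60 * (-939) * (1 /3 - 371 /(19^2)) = 3474149760 /361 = 9623683.55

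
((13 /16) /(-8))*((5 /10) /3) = -13 /768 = -0.02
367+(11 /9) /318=1050365 /2862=367.00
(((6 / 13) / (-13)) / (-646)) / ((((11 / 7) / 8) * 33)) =56 / 6605027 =0.00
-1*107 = -107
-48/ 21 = -16/ 7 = -2.29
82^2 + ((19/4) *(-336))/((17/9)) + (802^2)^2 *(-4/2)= -14066187011000/17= -827422765352.94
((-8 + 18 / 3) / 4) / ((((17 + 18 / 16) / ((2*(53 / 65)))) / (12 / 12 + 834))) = -70808 / 1885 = -37.56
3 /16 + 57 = 915 /16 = 57.19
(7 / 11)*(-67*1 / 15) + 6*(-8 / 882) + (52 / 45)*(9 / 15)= -89077 / 40425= -2.20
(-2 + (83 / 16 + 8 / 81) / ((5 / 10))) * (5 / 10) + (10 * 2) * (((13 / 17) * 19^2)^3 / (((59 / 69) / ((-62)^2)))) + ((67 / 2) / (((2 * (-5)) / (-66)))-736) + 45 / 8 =3552950310896984568691 / 1878338160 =1891539226832.82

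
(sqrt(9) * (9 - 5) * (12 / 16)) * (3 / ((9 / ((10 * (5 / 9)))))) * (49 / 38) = 1225 / 57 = 21.49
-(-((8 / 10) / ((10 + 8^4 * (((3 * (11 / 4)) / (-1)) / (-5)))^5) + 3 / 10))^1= 16646056845059637946337 / 55486856150198793144040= 0.30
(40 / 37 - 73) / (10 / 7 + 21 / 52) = -968604 / 24679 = -39.25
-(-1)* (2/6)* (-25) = -25/3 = -8.33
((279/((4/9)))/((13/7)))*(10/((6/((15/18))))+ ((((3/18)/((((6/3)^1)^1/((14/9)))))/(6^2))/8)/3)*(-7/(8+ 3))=-98441833/329472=-298.79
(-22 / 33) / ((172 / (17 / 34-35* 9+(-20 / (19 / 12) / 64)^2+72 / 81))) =16300735 / 13411872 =1.22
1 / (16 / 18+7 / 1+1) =9 / 80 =0.11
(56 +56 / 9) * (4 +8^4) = 2296000 / 9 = 255111.11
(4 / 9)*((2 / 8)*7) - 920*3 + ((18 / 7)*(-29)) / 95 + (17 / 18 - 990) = -44876281 / 11970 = -3749.06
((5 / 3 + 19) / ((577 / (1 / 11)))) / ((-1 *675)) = -0.00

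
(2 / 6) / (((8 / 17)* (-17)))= -1 / 24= -0.04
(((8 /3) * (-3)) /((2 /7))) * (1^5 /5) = -28 /5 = -5.60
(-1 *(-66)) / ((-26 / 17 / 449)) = -251889 / 13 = -19376.08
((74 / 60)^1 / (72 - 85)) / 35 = -37 / 13650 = -0.00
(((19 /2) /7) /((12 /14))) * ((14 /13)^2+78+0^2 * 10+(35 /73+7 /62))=1159036423 /9178728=126.27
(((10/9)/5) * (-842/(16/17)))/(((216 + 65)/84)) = -50099/843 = -59.43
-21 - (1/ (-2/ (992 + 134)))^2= -316990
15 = 15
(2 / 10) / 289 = 1 / 1445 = 0.00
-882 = -882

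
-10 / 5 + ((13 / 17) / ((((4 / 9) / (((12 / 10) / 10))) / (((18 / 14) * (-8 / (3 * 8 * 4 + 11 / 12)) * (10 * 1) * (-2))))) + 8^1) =4455174 / 691985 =6.44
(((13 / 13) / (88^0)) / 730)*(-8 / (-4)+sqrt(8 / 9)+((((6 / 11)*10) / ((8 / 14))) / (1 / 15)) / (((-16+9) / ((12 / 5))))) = -259 / 4015+sqrt(2) / 1095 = -0.06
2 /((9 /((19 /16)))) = 19 /72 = 0.26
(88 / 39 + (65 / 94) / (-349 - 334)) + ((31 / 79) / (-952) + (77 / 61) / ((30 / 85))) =11164395225941 / 1914501842344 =5.83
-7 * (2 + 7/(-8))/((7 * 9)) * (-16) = 2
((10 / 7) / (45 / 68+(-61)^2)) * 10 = 6800 / 1771511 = 0.00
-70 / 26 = -35 / 13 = -2.69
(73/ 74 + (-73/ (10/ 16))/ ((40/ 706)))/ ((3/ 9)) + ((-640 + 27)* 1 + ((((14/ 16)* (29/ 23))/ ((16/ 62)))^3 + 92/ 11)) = -217699509745083629/ 32453224038400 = -6708.10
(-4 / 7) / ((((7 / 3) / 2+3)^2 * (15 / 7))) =-48 / 3125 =-0.02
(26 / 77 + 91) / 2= 7033 / 154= 45.67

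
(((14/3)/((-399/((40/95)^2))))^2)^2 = 268435456/14521559183993082321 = 0.00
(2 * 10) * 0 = 0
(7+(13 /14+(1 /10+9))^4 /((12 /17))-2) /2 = 86041435439 /12005000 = 7167.13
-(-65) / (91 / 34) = 24.29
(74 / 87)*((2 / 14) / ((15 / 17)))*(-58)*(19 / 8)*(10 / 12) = -15.81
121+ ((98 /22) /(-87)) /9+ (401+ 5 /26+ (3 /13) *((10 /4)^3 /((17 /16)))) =2000855759 /3806946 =525.58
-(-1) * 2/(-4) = -1/2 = -0.50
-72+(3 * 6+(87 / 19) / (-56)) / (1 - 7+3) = -77.97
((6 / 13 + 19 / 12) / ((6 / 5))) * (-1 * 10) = -7975 / 468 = -17.04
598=598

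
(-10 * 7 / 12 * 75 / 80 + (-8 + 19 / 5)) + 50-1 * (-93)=21333 / 160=133.33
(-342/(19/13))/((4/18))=-1053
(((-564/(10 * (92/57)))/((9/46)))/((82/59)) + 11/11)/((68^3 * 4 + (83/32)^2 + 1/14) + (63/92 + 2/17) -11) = -73258060288/722626977766405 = -0.00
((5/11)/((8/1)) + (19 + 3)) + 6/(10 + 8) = 5911/264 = 22.39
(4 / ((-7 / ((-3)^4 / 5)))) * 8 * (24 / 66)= -10368 / 385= -26.93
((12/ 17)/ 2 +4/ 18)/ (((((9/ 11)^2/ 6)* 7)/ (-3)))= -21296/ 9639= -2.21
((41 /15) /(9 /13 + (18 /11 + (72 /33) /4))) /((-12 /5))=-5863 /14796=-0.40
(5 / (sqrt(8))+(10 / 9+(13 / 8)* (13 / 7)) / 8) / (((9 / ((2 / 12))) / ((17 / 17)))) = 2081 / 217728+5* sqrt(2) / 216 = 0.04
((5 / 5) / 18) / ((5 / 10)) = 1 / 9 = 0.11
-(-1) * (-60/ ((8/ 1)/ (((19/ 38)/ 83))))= -15/ 332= -0.05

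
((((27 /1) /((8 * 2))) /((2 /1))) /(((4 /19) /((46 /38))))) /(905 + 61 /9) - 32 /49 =-33337915 /51468032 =-0.65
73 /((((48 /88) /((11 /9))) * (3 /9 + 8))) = 8833 /450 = 19.63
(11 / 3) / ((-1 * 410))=-11 / 1230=-0.01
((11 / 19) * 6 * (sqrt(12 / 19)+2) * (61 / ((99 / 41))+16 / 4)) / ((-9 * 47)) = -11588 / 24111- 11588 * sqrt(57) / 458109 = -0.67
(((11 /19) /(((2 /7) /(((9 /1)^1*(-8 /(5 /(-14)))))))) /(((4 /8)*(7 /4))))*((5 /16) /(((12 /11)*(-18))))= -847 /114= -7.43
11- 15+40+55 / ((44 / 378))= 508.50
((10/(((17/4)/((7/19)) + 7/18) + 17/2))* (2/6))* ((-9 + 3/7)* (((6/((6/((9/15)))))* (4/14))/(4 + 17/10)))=-28800/684551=-0.04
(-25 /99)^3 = -15625 /970299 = -0.02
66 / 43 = 1.53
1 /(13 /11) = 11 /13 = 0.85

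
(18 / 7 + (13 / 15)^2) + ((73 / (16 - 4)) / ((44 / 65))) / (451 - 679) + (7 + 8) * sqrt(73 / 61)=7685137 / 2340800 + 15 * sqrt(4453) / 61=19.69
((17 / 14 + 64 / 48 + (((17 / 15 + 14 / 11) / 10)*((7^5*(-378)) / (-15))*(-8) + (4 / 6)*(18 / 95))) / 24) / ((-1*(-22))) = -894522884281 / 579348000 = -1544.02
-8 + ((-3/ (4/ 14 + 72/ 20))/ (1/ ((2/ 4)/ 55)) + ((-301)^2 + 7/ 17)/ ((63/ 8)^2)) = 273872981/ 188496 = 1452.94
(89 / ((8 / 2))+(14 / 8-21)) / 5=3 / 5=0.60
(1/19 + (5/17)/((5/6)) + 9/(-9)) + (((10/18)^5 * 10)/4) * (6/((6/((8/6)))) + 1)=-32696323/114436962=-0.29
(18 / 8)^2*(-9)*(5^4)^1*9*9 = -36905625 / 16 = -2306601.56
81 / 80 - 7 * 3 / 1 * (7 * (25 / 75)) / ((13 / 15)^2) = -868311 / 13520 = -64.22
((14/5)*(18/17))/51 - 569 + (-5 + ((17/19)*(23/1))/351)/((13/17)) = -72084939347/125277165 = -575.40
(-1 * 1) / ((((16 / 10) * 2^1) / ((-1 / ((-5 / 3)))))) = -3 / 16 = -0.19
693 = 693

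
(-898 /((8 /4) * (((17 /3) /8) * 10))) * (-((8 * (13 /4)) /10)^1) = 70044 /425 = 164.81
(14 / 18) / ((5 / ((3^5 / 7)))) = 27 / 5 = 5.40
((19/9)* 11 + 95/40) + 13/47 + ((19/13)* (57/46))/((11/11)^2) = 28011979/1011816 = 27.68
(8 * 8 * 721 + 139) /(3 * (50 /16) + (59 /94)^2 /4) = 52768592 /10801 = 4885.53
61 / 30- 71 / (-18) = 269 / 45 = 5.98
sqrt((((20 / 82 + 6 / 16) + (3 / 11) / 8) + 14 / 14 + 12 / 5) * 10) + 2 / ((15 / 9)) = 6 / 5 + 3 * sqrt(915981) / 451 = 7.57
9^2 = 81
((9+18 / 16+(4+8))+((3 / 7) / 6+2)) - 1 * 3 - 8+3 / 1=16.20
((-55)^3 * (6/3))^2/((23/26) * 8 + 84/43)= 15473478109375/1262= 12261076156.40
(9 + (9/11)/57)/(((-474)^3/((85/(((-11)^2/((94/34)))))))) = -0.00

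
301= 301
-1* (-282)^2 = -79524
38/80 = 19/40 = 0.48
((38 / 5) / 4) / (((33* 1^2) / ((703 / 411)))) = 0.10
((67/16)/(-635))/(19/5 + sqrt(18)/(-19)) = -459553/263897872-19095 * sqrt(2)/263897872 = -0.00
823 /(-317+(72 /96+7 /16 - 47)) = -13168 /5805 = -2.27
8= 8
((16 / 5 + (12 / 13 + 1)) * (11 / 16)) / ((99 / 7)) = 259 / 1040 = 0.25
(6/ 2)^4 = 81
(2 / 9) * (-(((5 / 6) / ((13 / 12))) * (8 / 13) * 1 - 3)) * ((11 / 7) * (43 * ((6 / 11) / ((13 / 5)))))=52460 / 6591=7.96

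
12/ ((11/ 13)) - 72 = -636/ 11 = -57.82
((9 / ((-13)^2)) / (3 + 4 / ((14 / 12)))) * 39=21 / 65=0.32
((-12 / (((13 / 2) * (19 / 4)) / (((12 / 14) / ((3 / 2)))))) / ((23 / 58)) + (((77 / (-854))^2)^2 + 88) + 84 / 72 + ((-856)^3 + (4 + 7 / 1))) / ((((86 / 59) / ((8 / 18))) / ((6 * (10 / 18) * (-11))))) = 53792203274305718669932375 / 7671064512642804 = 7012351830.13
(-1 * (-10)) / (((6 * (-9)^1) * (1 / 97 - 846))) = 485 / 2215647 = 0.00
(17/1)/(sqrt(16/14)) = 17 * sqrt(14)/4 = 15.90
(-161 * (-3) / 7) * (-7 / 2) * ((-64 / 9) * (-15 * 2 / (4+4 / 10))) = -128800 / 11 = -11709.09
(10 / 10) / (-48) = -1 / 48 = -0.02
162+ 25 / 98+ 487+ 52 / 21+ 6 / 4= 96025 / 147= 653.23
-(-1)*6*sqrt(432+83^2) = 6*sqrt(7321) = 513.38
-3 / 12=-1 / 4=-0.25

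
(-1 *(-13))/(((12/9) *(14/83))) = 3237/56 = 57.80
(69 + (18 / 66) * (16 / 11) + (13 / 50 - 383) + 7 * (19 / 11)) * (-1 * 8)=7290308 / 3025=2410.02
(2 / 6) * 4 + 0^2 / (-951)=4 / 3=1.33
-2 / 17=-0.12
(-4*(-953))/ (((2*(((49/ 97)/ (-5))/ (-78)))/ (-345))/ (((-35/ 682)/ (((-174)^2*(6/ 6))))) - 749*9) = -13819929500/ 24422593139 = -0.57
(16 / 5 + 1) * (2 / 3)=14 / 5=2.80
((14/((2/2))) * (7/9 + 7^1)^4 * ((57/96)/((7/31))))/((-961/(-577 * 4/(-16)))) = -16451351875/813564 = -20221.34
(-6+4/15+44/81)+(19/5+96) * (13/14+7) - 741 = 255611/5670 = 45.08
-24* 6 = -144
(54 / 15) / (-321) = -6 / 535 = -0.01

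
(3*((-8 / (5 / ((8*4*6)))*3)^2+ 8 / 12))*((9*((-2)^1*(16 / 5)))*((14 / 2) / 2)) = -64210650336 / 125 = -513685202.69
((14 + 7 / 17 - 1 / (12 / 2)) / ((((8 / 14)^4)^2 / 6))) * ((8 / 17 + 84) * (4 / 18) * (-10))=-15035379256135 / 10653696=-1411282.93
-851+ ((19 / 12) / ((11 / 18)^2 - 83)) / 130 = -155877697 / 183170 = -851.00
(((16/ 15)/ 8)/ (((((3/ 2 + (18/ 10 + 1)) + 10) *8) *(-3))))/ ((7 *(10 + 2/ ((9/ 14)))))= -1/ 236236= -0.00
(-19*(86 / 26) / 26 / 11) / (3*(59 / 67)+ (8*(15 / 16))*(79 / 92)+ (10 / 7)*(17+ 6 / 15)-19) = -0.01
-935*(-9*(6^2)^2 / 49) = 10905840 / 49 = 222568.16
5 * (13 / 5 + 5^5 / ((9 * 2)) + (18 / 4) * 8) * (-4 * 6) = -76396 / 3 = -25465.33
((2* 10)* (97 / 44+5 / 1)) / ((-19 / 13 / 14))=-288470 / 209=-1380.24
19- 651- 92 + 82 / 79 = -57114 / 79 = -722.96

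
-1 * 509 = -509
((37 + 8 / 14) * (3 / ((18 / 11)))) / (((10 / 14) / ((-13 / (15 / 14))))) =-263263 / 225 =-1170.06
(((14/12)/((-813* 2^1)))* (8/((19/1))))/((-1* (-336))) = -1/1112184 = -0.00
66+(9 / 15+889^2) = 3951938 / 5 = 790387.60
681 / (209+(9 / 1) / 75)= 17025 / 5228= 3.26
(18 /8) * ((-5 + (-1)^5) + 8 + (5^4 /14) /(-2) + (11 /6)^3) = -21409 /672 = -31.86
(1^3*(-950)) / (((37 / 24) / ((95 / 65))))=-433200 / 481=-900.62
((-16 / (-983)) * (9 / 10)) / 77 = 72 / 378455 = 0.00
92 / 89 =1.03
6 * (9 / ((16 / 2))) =27 / 4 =6.75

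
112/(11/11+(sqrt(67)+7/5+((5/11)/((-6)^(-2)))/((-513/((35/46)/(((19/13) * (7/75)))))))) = -7414383713440/1848952334937+3336686755600 * sqrt(67)/1848952334937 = 10.76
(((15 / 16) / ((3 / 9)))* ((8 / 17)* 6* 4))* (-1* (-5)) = 2700 / 17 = 158.82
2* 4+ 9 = 17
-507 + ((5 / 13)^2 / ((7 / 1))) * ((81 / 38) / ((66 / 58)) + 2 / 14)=-1754811731 / 3461458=-506.96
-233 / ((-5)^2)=-233 / 25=-9.32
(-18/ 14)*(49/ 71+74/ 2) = -24084/ 497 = -48.46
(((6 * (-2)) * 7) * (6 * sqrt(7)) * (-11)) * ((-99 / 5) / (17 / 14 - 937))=232848 * sqrt(7) / 1985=310.36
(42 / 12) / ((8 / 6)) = 21 / 8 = 2.62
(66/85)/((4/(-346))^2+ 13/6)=11851884/33073585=0.36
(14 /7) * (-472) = -944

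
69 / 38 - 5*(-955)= 181519 / 38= 4776.82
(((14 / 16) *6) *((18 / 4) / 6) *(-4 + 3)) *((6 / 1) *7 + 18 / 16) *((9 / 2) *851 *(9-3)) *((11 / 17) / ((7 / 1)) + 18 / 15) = -10972643373 / 2176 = -5042575.08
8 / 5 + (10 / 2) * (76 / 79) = 2532 / 395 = 6.41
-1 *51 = -51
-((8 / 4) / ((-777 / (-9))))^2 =-36 / 67081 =-0.00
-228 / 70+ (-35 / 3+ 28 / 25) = -7247 / 525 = -13.80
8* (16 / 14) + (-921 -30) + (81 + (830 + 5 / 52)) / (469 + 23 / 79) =-12684102383 / 13494936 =-939.92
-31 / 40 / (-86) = 31 / 3440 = 0.01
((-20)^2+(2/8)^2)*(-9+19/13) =-313649/104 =-3015.86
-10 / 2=-5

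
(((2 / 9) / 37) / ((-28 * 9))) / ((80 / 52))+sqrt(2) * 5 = -13 / 839160+5 * sqrt(2) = 7.07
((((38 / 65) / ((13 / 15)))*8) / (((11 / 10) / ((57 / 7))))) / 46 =259920 / 299299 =0.87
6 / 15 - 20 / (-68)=59 / 85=0.69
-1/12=-0.08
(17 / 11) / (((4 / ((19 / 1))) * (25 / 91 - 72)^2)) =2674763 / 1874476076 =0.00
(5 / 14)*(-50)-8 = -25.86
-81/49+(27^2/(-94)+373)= 1674703/4606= 363.59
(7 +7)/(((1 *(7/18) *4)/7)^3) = 5103/4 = 1275.75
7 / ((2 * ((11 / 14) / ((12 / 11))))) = 588 / 121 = 4.86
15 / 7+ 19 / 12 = 313 / 84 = 3.73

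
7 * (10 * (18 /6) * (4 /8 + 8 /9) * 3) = 875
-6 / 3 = -2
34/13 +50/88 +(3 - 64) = -33071/572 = -57.82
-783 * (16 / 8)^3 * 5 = -31320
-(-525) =525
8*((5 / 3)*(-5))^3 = -125000 / 27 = -4629.63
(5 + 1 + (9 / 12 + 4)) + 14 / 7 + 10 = 91 / 4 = 22.75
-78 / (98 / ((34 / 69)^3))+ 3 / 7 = 1788611 / 5365647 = 0.33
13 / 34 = 0.38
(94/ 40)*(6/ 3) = 47/ 10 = 4.70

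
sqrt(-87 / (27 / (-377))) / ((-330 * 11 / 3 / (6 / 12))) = -29 * sqrt(13) / 7260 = -0.01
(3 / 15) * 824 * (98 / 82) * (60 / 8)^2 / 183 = 60.54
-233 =-233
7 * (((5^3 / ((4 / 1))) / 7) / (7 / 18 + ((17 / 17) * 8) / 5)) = 5625 / 358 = 15.71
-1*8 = -8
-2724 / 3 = -908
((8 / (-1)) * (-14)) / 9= 112 / 9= 12.44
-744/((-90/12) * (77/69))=34224/385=88.89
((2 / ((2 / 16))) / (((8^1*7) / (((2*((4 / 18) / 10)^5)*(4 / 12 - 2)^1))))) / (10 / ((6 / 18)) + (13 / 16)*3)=-64 / 402234406875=-0.00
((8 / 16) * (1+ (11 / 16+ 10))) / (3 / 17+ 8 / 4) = 3179 / 1184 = 2.68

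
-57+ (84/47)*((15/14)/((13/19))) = -33117/611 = -54.20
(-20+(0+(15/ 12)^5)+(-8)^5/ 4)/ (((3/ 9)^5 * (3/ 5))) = -3404415015/ 1024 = -3324624.04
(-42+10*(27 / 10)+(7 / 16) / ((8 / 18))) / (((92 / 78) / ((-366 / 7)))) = 278343 / 448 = 621.30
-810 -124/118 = -47852/59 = -811.05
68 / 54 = 34 / 27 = 1.26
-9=-9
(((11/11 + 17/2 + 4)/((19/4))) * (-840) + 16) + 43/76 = -180181/76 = -2370.80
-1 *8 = -8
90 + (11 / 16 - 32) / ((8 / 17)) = 3003 / 128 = 23.46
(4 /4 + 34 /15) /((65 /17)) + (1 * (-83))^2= 6717608 /975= 6889.85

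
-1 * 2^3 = -8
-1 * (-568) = 568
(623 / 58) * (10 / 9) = 3115 / 261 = 11.93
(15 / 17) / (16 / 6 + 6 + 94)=45 / 5236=0.01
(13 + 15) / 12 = 7 / 3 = 2.33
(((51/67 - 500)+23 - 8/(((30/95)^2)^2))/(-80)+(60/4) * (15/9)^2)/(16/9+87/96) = 21.49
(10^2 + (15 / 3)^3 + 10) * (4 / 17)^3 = 15040 / 4913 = 3.06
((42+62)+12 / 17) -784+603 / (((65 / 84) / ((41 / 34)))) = 287746 / 1105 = 260.40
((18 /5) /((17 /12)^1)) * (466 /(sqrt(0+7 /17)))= 100656 * sqrt(119) /595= 1845.42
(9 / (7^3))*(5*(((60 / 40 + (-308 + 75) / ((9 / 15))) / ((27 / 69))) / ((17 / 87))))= -7740535 / 11662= -663.74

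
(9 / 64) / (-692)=-9 / 44288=-0.00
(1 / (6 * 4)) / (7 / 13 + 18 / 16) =13 / 519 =0.03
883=883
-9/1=-9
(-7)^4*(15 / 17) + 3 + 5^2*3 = 37341 / 17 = 2196.53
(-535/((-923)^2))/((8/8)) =-535/851929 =-0.00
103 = 103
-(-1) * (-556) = -556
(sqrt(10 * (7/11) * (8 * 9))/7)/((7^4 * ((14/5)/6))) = 180 * sqrt(385)/1294139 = 0.00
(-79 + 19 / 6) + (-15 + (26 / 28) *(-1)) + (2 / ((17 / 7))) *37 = -21881 / 357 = -61.29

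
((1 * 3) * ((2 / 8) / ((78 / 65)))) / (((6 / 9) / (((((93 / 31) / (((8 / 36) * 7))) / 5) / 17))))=81 / 3808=0.02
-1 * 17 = -17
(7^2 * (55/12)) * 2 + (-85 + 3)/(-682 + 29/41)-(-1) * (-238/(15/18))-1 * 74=8350759/93110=89.69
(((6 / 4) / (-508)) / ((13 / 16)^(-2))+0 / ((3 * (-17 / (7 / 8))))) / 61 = -0.00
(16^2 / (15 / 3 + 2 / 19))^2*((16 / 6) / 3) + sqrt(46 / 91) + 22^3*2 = sqrt(4186) / 91 + 1992634544 / 84681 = 23531.78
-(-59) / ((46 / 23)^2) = 59 / 4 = 14.75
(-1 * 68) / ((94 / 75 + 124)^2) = -95625 / 22061809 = -0.00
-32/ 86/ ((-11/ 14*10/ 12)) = 1344/ 2365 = 0.57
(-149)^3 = -3307949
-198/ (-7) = 198/ 7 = 28.29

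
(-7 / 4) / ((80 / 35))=-49 / 64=-0.77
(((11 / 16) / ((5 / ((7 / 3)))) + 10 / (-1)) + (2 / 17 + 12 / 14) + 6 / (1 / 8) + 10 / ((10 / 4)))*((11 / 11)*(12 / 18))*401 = 495845723 / 42840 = 11574.36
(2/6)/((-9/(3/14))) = -1/126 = -0.01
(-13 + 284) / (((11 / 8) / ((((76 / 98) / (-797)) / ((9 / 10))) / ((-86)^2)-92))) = -129622659556648 / 7148690703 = -18132.36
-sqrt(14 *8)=-4 *sqrt(7)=-10.58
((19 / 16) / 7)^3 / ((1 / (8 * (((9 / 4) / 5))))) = 61731 / 3512320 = 0.02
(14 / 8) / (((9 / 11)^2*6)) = 847 / 1944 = 0.44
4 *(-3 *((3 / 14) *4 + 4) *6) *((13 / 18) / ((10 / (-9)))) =7956 / 35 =227.31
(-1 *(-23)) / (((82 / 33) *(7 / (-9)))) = -6831 / 574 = -11.90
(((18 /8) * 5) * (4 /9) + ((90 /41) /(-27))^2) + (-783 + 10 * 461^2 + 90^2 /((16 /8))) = 32201804278 /15129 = 2128482.01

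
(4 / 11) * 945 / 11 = 3780 / 121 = 31.24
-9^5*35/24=-688905/8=-86113.12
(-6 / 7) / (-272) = 3 / 952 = 0.00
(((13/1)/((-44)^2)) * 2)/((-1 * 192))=-13/185856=-0.00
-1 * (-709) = 709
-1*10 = -10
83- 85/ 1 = -2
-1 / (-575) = 1 / 575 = 0.00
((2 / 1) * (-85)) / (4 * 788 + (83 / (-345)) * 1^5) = -58650 / 1087357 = -0.05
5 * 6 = 30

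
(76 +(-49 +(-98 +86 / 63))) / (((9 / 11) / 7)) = -48257 / 81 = -595.77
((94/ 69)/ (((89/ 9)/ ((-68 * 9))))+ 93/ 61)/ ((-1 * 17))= 10337253/ 2122739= 4.87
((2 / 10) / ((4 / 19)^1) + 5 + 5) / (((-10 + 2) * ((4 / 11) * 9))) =-803 / 1920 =-0.42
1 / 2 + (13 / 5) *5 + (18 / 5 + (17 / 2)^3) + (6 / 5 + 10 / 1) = 25697 / 40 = 642.42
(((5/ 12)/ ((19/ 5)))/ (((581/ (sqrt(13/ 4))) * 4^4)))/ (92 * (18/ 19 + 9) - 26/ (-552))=115 * sqrt(13)/ 285533556224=0.00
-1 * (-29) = 29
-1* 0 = 0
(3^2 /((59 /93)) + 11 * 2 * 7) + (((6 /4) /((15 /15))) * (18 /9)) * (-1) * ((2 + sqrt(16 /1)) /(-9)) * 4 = 10395 /59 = 176.19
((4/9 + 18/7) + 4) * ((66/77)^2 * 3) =5304/343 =15.46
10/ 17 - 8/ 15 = 14/ 255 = 0.05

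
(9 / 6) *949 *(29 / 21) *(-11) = -302731 / 14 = -21623.64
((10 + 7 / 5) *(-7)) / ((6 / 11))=-1463 / 10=-146.30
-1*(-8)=8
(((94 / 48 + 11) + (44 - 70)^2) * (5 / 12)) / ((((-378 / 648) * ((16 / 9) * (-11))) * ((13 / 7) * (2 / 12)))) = 744075 / 9152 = 81.30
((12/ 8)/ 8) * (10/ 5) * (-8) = -3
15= 15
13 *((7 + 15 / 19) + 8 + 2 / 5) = 19994 / 95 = 210.46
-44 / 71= -0.62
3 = 3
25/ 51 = 0.49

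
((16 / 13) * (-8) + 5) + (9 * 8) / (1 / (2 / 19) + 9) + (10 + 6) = 7237 / 481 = 15.05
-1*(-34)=34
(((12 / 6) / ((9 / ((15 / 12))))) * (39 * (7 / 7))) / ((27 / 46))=1495 / 81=18.46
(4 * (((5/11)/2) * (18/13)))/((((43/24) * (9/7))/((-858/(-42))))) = 480/43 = 11.16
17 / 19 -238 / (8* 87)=0.55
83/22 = 3.77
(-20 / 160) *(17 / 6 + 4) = -41 / 48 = -0.85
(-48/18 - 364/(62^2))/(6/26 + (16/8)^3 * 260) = -103493/77964969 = -0.00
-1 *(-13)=13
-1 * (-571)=571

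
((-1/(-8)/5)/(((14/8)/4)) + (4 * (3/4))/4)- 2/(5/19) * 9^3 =-775543/140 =-5539.59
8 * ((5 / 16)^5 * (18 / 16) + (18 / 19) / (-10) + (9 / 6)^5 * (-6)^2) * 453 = 98656408870479 / 99614720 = 990379.82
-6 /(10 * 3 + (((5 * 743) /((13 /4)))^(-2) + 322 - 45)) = -1324917600 /67791617369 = -0.02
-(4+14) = -18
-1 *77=-77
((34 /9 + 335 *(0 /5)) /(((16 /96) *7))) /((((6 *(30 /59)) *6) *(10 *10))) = 1003 /567000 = 0.00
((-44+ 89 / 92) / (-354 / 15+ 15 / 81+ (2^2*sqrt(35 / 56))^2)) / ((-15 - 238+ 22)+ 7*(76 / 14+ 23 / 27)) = -2886111 / 168278120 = -0.02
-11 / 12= -0.92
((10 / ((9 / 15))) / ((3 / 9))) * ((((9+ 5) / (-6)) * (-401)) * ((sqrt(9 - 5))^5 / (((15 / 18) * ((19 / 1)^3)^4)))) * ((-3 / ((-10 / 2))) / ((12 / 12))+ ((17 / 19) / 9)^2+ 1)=0.00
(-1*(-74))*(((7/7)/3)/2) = 12.33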